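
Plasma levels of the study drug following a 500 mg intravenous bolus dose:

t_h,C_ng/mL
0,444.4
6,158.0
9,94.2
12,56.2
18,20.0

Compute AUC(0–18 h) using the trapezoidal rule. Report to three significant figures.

Trapezoidal AUC_0→18:
  [0→6]: (444.4+158.0)/2 × 6 = 1807.2
  [6→9]: (158.0+94.2)/2 × 3 = 378.3
  [9→12]: (94.2+56.2)/2 × 3 = 225.6
  [12→18]: (56.2+20.0)/2 × 6 = 228.6
  Sum = 2639.7 ng/mL·h

AUC = 2640 ng/mL·h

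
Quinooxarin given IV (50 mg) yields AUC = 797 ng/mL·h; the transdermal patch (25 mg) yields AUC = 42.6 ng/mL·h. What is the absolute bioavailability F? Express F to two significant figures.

F = (AUC_ev / D_ev) / (AUC_iv / D_iv)
  = (42.6/25) / (797/50)
  = 1.704 / 15.94 = 0.1069

F = 0.11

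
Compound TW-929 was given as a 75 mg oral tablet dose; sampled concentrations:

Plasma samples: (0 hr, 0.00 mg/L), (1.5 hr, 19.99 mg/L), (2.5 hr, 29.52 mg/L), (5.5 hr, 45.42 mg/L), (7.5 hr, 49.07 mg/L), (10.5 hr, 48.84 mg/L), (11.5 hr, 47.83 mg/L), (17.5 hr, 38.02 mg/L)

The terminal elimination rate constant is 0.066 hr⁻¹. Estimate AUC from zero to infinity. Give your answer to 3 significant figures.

Trapezoidal AUC_0→17.5:
  [0→1.5]: (0.00+19.99)/2 × 1.5 = 14.9925
  [1.5→2.5]: (19.99+29.52)/2 × 1 = 24.755
  [2.5→5.5]: (29.52+45.42)/2 × 3 = 112.41
  [5.5→7.5]: (45.42+49.07)/2 × 2 = 94.49
  [7.5→10.5]: (49.07+48.84)/2 × 3 = 146.865
  [10.5→11.5]: (48.84+47.83)/2 × 1 = 48.335
  [11.5→17.5]: (47.83+38.02)/2 × 6 = 257.55
  Sum = 699.3975 mg/L·hr
Extrapolated tail: C_last / k_e = 38.02 / 0.066 = 576.061
AUC_0→∞ = 699.3975 + 576.061 = 1275.4585 mg/L·hr

AUC = 1280 mg/L·hr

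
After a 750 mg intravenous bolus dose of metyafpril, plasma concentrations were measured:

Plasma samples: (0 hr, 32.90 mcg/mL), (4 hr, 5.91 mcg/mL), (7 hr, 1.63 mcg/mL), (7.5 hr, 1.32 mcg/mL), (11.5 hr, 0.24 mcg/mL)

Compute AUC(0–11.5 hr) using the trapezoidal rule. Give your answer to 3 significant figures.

Trapezoidal AUC_0→11.5:
  [0→4]: (32.90+5.91)/2 × 4 = 77.62
  [4→7]: (5.91+1.63)/2 × 3 = 11.31
  [7→7.5]: (1.63+1.32)/2 × 0.5 = 0.7375
  [7.5→11.5]: (1.32+0.24)/2 × 4 = 3.12
  Sum = 92.7875 mcg/mL·hr

AUC = 92.8 mcg/mL·hr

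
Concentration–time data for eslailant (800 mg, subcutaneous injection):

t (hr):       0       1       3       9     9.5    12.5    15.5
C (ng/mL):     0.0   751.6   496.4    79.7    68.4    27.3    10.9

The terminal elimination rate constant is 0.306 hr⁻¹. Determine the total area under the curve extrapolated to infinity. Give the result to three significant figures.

Trapezoidal AUC_0→15.5:
  [0→1]: (0.0+751.6)/2 × 1 = 375.8
  [1→3]: (751.6+496.4)/2 × 2 = 1248.0
  [3→9]: (496.4+79.7)/2 × 6 = 1728.3
  [9→9.5]: (79.7+68.4)/2 × 0.5 = 37.025
  [9.5→12.5]: (68.4+27.3)/2 × 3 = 143.55
  [12.5→15.5]: (27.3+10.9)/2 × 3 = 57.3
  Sum = 3589.975 ng/mL·hr
Extrapolated tail: C_last / k_e = 10.9 / 0.306 = 35.621
AUC_0→∞ = 3589.975 + 35.621 = 3625.596 ng/mL·hr

AUC = 3630 ng/mL·hr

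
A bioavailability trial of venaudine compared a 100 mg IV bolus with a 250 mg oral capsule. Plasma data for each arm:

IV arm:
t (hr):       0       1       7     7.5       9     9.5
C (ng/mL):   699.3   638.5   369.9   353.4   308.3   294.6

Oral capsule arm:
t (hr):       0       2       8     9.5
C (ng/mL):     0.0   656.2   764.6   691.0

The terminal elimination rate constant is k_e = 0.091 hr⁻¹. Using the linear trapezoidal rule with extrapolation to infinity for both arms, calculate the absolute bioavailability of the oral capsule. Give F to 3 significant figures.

Trapezoidal AUC_0→9.5 (IV):
  [0→1]: (699.3+638.5)/2 × 1 = 668.9
  [1→7]: (638.5+369.9)/2 × 6 = 3025.2
  [7→7.5]: (369.9+353.4)/2 × 0.5 = 180.825
  [7.5→9]: (353.4+308.3)/2 × 1.5 = 496.275
  [9→9.5]: (308.3+294.6)/2 × 0.5 = 150.725
  Sum = 4521.925 ng/mL·hr
IV tail: 294.6/0.091 = 3237.363; AUC_iv,0→∞ = 4521.925 + 3237.363 = 7759.288 ng/mL·hr
Trapezoidal AUC_0→9.5 (oral capsule):
  [0→2]: (0.0+656.2)/2 × 2 = 656.2
  [2→8]: (656.2+764.6)/2 × 6 = 4262.4
  [8→9.5]: (764.6+691.0)/2 × 1.5 = 1091.7
  Sum = 6010.3 ng/mL·hr
oral capsule tail: 691.0/0.091 = 7593.407; AUC_ev,0→∞ = 6010.3 + 7593.407 = 13603.707 ng/mL·hr
F = (AUC_ev/D_ev)/(AUC_iv/D_iv) = (13603.707/250)/(7759.288/100) = 54.414828/77.59288 = 0.7013

F = 0.701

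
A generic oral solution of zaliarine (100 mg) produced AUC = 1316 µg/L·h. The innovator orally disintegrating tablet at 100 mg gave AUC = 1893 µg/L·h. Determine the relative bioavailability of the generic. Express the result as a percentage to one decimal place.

F_rel = 69.5%

F_rel = (AUC_test/D_test) / (AUC_ref/D_ref)
      = (1316/100) / (1893/100)
      = 13.16 / 18.93 = 0.6952 = 69.52%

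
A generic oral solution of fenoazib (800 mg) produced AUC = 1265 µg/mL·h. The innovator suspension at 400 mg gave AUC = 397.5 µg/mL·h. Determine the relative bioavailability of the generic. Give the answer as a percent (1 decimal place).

F_rel = 159.1%

F_rel = (AUC_test/D_test) / (AUC_ref/D_ref)
      = (1265/800) / (397.5/400)
      = 1.58125 / 0.99375 = 1.5912 = 159.12%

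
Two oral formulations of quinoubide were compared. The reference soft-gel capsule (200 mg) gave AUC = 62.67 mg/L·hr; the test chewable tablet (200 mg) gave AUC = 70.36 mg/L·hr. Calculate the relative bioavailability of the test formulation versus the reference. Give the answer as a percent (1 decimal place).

F_rel = (AUC_test/D_test) / (AUC_ref/D_ref)
      = (70.36/200) / (62.67/200)
      = 0.3518 / 0.31335 = 1.1227 = 112.27%

F_rel = 112.3%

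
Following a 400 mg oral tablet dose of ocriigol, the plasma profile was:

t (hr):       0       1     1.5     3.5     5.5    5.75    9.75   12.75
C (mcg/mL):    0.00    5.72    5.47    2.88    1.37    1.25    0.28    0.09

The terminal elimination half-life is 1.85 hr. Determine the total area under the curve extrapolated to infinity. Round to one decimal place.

AUC = 22.4 mcg/mL·hr

Trapezoidal AUC_0→12.75:
  [0→1]: (0.00+5.72)/2 × 1 = 2.86
  [1→1.5]: (5.72+5.47)/2 × 0.5 = 2.7975
  [1.5→3.5]: (5.47+2.88)/2 × 2 = 8.35
  [3.5→5.5]: (2.88+1.37)/2 × 2 = 4.25
  [5.5→5.75]: (1.37+1.25)/2 × 0.25 = 0.3275
  [5.75→9.75]: (1.25+0.28)/2 × 4 = 3.06
  [9.75→12.75]: (0.28+0.09)/2 × 3 = 0.555
  Sum = 22.2 mcg/mL·hr
k_e = ln2 / t½ = 0.693147 / 1.85 = 0.3747 hr^-1
Extrapolated tail: C_last / k_e = 0.09 / 0.3747 = 0.240
AUC_0→∞ = 22.2 + 0.240 = 22.44 mcg/mL·hr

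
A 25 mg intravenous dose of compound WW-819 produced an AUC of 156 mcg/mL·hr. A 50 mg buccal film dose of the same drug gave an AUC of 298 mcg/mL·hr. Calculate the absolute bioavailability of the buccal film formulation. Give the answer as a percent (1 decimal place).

F = (AUC_ev / D_ev) / (AUC_iv / D_iv)
  = (298/50) / (156/25)
  = 5.96 / 6.24 = 0.9551
  = 95.51%

F = 95.5%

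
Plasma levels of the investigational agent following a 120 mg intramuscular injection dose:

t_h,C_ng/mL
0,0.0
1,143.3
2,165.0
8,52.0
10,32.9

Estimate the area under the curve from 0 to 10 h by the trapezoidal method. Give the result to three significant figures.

AUC = 962 ng/mL·h

Trapezoidal AUC_0→10:
  [0→1]: (0.0+143.3)/2 × 1 = 71.65
  [1→2]: (143.3+165.0)/2 × 1 = 154.15
  [2→8]: (165.0+52.0)/2 × 6 = 651.0
  [8→10]: (52.0+32.9)/2 × 2 = 84.9
  Sum = 961.7 ng/mL·h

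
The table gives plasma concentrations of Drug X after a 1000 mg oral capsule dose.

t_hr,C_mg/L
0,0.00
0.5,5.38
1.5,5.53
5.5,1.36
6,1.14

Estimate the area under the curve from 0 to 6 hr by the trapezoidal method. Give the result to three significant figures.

AUC = 21.2 mg/L·hr

Trapezoidal AUC_0→6:
  [0→0.5]: (0.00+5.38)/2 × 0.5 = 1.345
  [0.5→1.5]: (5.38+5.53)/2 × 1 = 5.455
  [1.5→5.5]: (5.53+1.36)/2 × 4 = 13.78
  [5.5→6]: (1.36+1.14)/2 × 0.5 = 0.625
  Sum = 21.205 mg/L·hr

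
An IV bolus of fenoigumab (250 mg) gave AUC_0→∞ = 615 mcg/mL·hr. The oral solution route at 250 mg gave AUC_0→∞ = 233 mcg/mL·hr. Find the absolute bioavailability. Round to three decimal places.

F = (AUC_ev / D_ev) / (AUC_iv / D_iv)
  = (233/250) / (615/250)
  = 0.932 / 2.46 = 0.3789

F = 0.379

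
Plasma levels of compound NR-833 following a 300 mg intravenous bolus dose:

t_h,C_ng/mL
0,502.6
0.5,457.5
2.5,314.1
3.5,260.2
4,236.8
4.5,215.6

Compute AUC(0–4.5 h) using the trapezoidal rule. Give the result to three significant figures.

AUC = 1540 ng/mL·h

Trapezoidal AUC_0→4.5:
  [0→0.5]: (502.6+457.5)/2 × 0.5 = 240.025
  [0.5→2.5]: (457.5+314.1)/2 × 2 = 771.6
  [2.5→3.5]: (314.1+260.2)/2 × 1 = 287.15
  [3.5→4]: (260.2+236.8)/2 × 0.5 = 124.25
  [4→4.5]: (236.8+215.6)/2 × 0.5 = 113.1
  Sum = 1536.125 ng/mL·h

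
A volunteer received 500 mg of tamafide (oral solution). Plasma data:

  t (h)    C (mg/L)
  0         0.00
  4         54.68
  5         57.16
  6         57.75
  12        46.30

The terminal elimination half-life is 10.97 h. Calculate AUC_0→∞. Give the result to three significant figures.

Trapezoidal AUC_0→12:
  [0→4]: (0.00+54.68)/2 × 4 = 109.36
  [4→5]: (54.68+57.16)/2 × 1 = 55.92
  [5→6]: (57.16+57.75)/2 × 1 = 57.455
  [6→12]: (57.75+46.30)/2 × 6 = 312.15
  Sum = 534.885 mg/L·h
k_e = ln2 / t½ = 0.693147 / 10.97 = 0.0632 h^-1
Extrapolated tail: C_last / k_e = 46.30 / 0.0632 = 732.595
AUC_0→∞ = 534.885 + 732.595 = 1267.48 mg/L·h

AUC = 1270 mg/L·h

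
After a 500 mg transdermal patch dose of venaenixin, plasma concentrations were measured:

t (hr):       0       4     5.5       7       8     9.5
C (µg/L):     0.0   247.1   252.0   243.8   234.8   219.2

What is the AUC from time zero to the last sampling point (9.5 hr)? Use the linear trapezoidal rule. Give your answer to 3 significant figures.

Trapezoidal AUC_0→9.5:
  [0→4]: (0.0+247.1)/2 × 4 = 494.2
  [4→5.5]: (247.1+252.0)/2 × 1.5 = 374.325
  [5.5→7]: (252.0+243.8)/2 × 1.5 = 371.85
  [7→8]: (243.8+234.8)/2 × 1 = 239.3
  [8→9.5]: (234.8+219.2)/2 × 1.5 = 340.5
  Sum = 1820.175 µg/L·hr

AUC = 1820 µg/L·hr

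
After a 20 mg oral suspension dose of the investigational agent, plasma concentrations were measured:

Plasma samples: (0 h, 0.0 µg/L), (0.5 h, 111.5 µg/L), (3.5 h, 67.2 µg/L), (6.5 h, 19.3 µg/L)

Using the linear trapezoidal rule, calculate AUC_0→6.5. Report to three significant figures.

AUC = 426 µg/L·h

Trapezoidal AUC_0→6.5:
  [0→0.5]: (0.0+111.5)/2 × 0.5 = 27.875
  [0.5→3.5]: (111.5+67.2)/2 × 3 = 268.05
  [3.5→6.5]: (67.2+19.3)/2 × 3 = 129.75
  Sum = 425.675 µg/L·h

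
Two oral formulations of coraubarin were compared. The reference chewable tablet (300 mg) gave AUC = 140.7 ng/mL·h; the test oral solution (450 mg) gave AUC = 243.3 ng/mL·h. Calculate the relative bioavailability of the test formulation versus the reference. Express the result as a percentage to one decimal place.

F_rel = 115.3%

F_rel = (AUC_test/D_test) / (AUC_ref/D_ref)
      = (243.3/450) / (140.7/300)
      = 0.540667 / 0.469 = 1.1528 = 115.28%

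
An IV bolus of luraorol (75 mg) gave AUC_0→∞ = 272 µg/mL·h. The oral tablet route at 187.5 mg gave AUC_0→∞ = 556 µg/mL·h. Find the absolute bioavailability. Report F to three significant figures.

F = 0.818

F = (AUC_ev / D_ev) / (AUC_iv / D_iv)
  = (556/187.5) / (272/75)
  = 2.96533 / 3.62667 = 0.8176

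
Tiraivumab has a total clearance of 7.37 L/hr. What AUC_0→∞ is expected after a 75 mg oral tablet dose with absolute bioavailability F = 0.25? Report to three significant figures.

AUC = 2.54 mg/L·hr

AUC_0→∞ = F × Dose / CL
        = 0.25 × 75 / 7.37 = 2.5441 mg/L·hr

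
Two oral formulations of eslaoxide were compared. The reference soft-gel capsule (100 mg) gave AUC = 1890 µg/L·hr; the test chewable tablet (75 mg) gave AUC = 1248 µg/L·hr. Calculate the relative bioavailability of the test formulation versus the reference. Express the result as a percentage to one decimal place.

F_rel = (AUC_test/D_test) / (AUC_ref/D_ref)
      = (1248/75) / (1890/100)
      = 16.64 / 18.9 = 0.8804 = 88.04%

F_rel = 88.0%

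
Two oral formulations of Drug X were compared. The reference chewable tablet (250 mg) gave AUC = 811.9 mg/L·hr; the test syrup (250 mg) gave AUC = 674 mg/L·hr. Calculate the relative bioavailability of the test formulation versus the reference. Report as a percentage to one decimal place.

F_rel = 83.0%

F_rel = (AUC_test/D_test) / (AUC_ref/D_ref)
      = (674/250) / (811.9/250)
      = 2.696 / 3.2476 = 0.8302 = 83.02%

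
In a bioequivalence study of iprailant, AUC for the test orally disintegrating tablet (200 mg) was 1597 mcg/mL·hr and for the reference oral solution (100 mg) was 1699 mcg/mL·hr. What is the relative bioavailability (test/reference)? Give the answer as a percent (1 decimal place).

F_rel = (AUC_test/D_test) / (AUC_ref/D_ref)
      = (1597/200) / (1699/100)
      = 7.985 / 16.99 = 0.4700 = 47.00%

F_rel = 47.0%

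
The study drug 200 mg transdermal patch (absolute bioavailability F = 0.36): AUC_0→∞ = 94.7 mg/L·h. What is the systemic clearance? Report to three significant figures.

CL = 0.760 L/h

CL = F × Dose / AUC_0→∞
   = 0.36 × 200 / 94.7 = 0.760296 L/h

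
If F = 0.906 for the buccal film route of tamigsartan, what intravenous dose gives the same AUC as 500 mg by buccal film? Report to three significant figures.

Systemic exposure from an extravascular dose = F × D_ev, so the equivalent IV dose is F × D_ev.
D_iv = F × D_ev = 0.906 × 500 = 453 mg

D_iv = 453 mg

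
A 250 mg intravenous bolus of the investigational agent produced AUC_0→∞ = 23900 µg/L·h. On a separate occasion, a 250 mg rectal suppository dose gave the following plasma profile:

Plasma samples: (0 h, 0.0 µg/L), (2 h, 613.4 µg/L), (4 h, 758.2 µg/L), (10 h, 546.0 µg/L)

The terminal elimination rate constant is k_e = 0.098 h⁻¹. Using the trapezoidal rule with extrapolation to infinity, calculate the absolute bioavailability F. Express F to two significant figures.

F = 0.48

Trapezoidal AUC_0→10 (rectal suppository):
  [0→2]: (0.0+613.4)/2 × 2 = 613.4
  [2→4]: (613.4+758.2)/2 × 2 = 1371.6
  [4→10]: (758.2+546.0)/2 × 6 = 3912.6
  Sum = 5897.6 µg/L·h
Tail: C_last/k_e = 546.0/0.098 = 5571.429
AUC_0→∞ (rectal suppository) = 5897.6 + 5571.429 = 11469.029 µg/L·h
F = (AUC_ev/D_ev)/(AUC_iv/D_iv) = (11469.029/250)/(23900/250) = 45.876116/95.6 = 0.4799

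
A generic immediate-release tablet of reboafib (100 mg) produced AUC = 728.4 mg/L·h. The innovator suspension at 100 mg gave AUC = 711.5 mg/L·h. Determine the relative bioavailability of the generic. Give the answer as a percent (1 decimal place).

F_rel = (AUC_test/D_test) / (AUC_ref/D_ref)
      = (728.4/100) / (711.5/100)
      = 7.284 / 7.115 = 1.0238 = 102.38%

F_rel = 102.4%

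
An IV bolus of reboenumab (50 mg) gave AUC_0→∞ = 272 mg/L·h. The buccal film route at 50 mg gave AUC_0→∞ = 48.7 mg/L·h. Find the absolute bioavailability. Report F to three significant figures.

F = (AUC_ev / D_ev) / (AUC_iv / D_iv)
  = (48.7/50) / (272/50)
  = 0.974 / 5.44 = 0.1790

F = 0.179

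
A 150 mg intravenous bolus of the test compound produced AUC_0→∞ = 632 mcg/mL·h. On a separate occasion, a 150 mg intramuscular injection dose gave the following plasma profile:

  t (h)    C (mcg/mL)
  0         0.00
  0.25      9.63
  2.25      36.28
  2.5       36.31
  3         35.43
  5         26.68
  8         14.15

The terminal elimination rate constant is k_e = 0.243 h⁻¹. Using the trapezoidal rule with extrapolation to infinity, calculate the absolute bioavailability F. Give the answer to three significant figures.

F = 0.405

Trapezoidal AUC_0→8 (intramuscular injection):
  [0→0.25]: (0.00+9.63)/2 × 0.25 = 1.20375
  [0.25→2.25]: (9.63+36.28)/2 × 2 = 45.91
  [2.25→2.5]: (36.28+36.31)/2 × 0.25 = 9.07375
  [2.5→3]: (36.31+35.43)/2 × 0.5 = 17.935
  [3→5]: (35.43+26.68)/2 × 2 = 62.11
  [5→8]: (26.68+14.15)/2 × 3 = 61.245
  Sum = 197.4775 mcg/mL·h
Tail: C_last/k_e = 14.15/0.243 = 58.230
AUC_0→∞ (intramuscular injection) = 197.4775 + 58.230 = 255.7075 mcg/mL·h
F = (AUC_ev/D_ev)/(AUC_iv/D_iv) = (255.7075/150)/(632/150) = 1.70472/4.21333 = 0.4046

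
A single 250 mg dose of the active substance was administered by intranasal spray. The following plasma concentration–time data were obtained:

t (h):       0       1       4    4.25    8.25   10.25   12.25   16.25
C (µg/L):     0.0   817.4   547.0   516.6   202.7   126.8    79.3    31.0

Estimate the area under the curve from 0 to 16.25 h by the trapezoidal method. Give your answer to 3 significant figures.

AUC = 4780 µg/L·h

Trapezoidal AUC_0→16.25:
  [0→1]: (0.0+817.4)/2 × 1 = 408.7
  [1→4]: (817.4+547.0)/2 × 3 = 2046.6
  [4→4.25]: (547.0+516.6)/2 × 0.25 = 132.95
  [4.25→8.25]: (516.6+202.7)/2 × 4 = 1438.6
  [8.25→10.25]: (202.7+126.8)/2 × 2 = 329.5
  [10.25→12.25]: (126.8+79.3)/2 × 2 = 206.1
  [12.25→16.25]: (79.3+31.0)/2 × 4 = 220.6
  Sum = 4783.05 µg/L·h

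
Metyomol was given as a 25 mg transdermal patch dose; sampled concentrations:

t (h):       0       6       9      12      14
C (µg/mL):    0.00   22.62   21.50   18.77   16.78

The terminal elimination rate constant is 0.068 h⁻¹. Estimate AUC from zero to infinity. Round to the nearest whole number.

AUC = 477 µg/mL·h

Trapezoidal AUC_0→14:
  [0→6]: (0.00+22.62)/2 × 6 = 67.86
  [6→9]: (22.62+21.50)/2 × 3 = 66.18
  [9→12]: (21.50+18.77)/2 × 3 = 60.405
  [12→14]: (18.77+16.78)/2 × 2 = 35.55
  Sum = 229.995 µg/mL·h
Extrapolated tail: C_last / k_e = 16.78 / 0.068 = 246.765
AUC_0→∞ = 229.995 + 246.765 = 476.76 µg/mL·h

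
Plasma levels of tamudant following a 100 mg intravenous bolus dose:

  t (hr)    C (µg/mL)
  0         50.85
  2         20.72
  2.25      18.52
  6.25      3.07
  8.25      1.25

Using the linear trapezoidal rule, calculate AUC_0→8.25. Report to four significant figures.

AUC = 124.0 µg/mL·hr

Trapezoidal AUC_0→8.25:
  [0→2]: (50.85+20.72)/2 × 2 = 71.57
  [2→2.25]: (20.72+18.52)/2 × 0.25 = 4.905
  [2.25→6.25]: (18.52+3.07)/2 × 4 = 43.18
  [6.25→8.25]: (3.07+1.25)/2 × 2 = 4.32
  Sum = 123.975 µg/mL·hr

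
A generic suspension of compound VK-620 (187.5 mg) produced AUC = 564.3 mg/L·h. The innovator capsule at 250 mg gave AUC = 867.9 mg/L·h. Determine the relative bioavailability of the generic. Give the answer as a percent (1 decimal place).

F_rel = 86.7%

F_rel = (AUC_test/D_test) / (AUC_ref/D_ref)
      = (564.3/187.5) / (867.9/250)
      = 3.0096 / 3.4716 = 0.8669 = 86.69%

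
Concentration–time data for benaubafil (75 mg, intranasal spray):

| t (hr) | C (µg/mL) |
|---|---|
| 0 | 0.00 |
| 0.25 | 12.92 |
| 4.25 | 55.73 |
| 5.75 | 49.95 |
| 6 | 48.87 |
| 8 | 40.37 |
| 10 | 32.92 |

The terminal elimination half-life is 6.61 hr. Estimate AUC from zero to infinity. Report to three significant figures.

Trapezoidal AUC_0→10:
  [0→0.25]: (0.00+12.92)/2 × 0.25 = 1.615
  [0.25→4.25]: (12.92+55.73)/2 × 4 = 137.3
  [4.25→5.75]: (55.73+49.95)/2 × 1.5 = 79.26
  [5.75→6]: (49.95+48.87)/2 × 0.25 = 12.3525
  [6→8]: (48.87+40.37)/2 × 2 = 89.24
  [8→10]: (40.37+32.92)/2 × 2 = 73.29
  Sum = 393.0575 µg/mL·hr
k_e = ln2 / t½ = 0.693147 / 6.61 = 0.1049 hr^-1
Extrapolated tail: C_last / k_e = 32.92 / 0.1049 = 313.823
AUC_0→∞ = 393.0575 + 313.823 = 706.8805 µg/mL·hr

AUC = 707 µg/mL·hr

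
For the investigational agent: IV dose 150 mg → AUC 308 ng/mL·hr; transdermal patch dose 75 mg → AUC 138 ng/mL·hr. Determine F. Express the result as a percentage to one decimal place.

F = (AUC_ev / D_ev) / (AUC_iv / D_iv)
  = (138/75) / (308/150)
  = 1.84 / 2.05333 = 0.8961
  = 89.61%

F = 89.6%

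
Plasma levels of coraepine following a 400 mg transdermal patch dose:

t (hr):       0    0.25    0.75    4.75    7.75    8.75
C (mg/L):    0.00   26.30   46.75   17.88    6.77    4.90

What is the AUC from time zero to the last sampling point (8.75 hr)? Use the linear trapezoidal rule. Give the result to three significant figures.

Trapezoidal AUC_0→8.75:
  [0→0.25]: (0.00+26.30)/2 × 0.25 = 3.2875
  [0.25→0.75]: (26.30+46.75)/2 × 0.5 = 18.2625
  [0.75→4.75]: (46.75+17.88)/2 × 4 = 129.26
  [4.75→7.75]: (17.88+6.77)/2 × 3 = 36.975
  [7.75→8.75]: (6.77+4.90)/2 × 1 = 5.835
  Sum = 193.62 mg/L·hr

AUC = 194 mg/L·hr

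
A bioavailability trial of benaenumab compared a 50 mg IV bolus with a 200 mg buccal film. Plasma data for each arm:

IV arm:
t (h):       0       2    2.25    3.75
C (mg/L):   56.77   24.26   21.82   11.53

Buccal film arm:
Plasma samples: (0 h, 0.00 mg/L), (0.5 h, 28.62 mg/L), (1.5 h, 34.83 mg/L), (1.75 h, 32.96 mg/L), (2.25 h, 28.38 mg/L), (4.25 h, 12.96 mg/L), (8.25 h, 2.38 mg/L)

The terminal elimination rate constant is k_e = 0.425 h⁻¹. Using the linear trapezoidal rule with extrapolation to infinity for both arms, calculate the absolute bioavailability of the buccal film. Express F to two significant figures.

F = 0.25

Trapezoidal AUC_0→3.75 (IV):
  [0→2]: (56.77+24.26)/2 × 2 = 81.03
  [2→2.25]: (24.26+21.82)/2 × 0.25 = 5.76
  [2.25→3.75]: (21.82+11.53)/2 × 1.5 = 25.0125
  Sum = 111.8025 mg/L·h
IV tail: 11.53/0.425 = 27.129; AUC_iv,0→∞ = 111.8025 + 27.129 = 138.9315 mg/L·h
Trapezoidal AUC_0→8.25 (buccal film):
  [0→0.5]: (0.00+28.62)/2 × 0.5 = 7.155
  [0.5→1.5]: (28.62+34.83)/2 × 1 = 31.725
  [1.5→1.75]: (34.83+32.96)/2 × 0.25 = 8.47375
  [1.75→2.25]: (32.96+28.38)/2 × 0.5 = 15.335
  [2.25→4.25]: (28.38+12.96)/2 × 2 = 41.34
  [4.25→8.25]: (12.96+2.38)/2 × 4 = 30.68
  Sum = 134.70875 mg/L·h
buccal film tail: 2.38/0.425 = 5.600; AUC_ev,0→∞ = 134.70875 + 5.600 = 140.30875 mg/L·h
F = (AUC_ev/D_ev)/(AUC_iv/D_iv) = (140.30875/200)/(138.9315/50) = 0.70154375/2.77863 = 0.2525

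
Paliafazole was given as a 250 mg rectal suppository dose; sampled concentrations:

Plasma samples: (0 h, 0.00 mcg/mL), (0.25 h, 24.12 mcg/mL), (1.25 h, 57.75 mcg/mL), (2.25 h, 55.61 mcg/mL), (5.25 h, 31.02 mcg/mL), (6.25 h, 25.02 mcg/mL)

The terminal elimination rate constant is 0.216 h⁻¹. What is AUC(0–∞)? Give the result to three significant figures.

Trapezoidal AUC_0→6.25:
  [0→0.25]: (0.00+24.12)/2 × 0.25 = 3.015
  [0.25→1.25]: (24.12+57.75)/2 × 1 = 40.935
  [1.25→2.25]: (57.75+55.61)/2 × 1 = 56.68
  [2.25→5.25]: (55.61+31.02)/2 × 3 = 129.945
  [5.25→6.25]: (31.02+25.02)/2 × 1 = 28.02
  Sum = 258.595 mcg/mL·h
Extrapolated tail: C_last / k_e = 25.02 / 0.216 = 115.833
AUC_0→∞ = 258.595 + 115.833 = 374.428 mcg/mL·h

AUC = 374 mcg/mL·h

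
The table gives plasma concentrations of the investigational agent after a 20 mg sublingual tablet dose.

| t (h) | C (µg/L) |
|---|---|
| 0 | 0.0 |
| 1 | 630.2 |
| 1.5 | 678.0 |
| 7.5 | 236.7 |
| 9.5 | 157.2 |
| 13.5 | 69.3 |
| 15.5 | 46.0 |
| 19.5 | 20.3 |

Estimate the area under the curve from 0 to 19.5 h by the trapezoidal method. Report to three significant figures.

Trapezoidal AUC_0→19.5:
  [0→1]: (0.0+630.2)/2 × 1 = 315.1
  [1→1.5]: (630.2+678.0)/2 × 0.5 = 327.05
  [1.5→7.5]: (678.0+236.7)/2 × 6 = 2744.1
  [7.5→9.5]: (236.7+157.2)/2 × 2 = 393.9
  [9.5→13.5]: (157.2+69.3)/2 × 4 = 453.0
  [13.5→15.5]: (69.3+46.0)/2 × 2 = 115.3
  [15.5→19.5]: (46.0+20.3)/2 × 4 = 132.6
  Sum = 4481.05 µg/L·h

AUC = 4480 µg/L·h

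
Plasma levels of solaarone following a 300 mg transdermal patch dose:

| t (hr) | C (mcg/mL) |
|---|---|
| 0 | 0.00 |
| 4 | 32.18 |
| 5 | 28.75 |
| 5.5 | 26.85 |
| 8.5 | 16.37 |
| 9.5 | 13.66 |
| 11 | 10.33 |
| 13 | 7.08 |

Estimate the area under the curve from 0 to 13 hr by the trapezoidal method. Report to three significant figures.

Trapezoidal AUC_0→13:
  [0→4]: (0.00+32.18)/2 × 4 = 64.36
  [4→5]: (32.18+28.75)/2 × 1 = 30.465
  [5→5.5]: (28.75+26.85)/2 × 0.5 = 13.9
  [5.5→8.5]: (26.85+16.37)/2 × 3 = 64.83
  [8.5→9.5]: (16.37+13.66)/2 × 1 = 15.015
  [9.5→11]: (13.66+10.33)/2 × 1.5 = 17.9925
  [11→13]: (10.33+7.08)/2 × 2 = 17.41
  Sum = 223.9725 mcg/mL·hr

AUC = 224 mcg/mL·hr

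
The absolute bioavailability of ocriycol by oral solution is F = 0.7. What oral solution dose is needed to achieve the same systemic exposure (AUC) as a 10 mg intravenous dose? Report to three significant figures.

D_oral = 14.3 mg

For equal systemic exposure: F × D_ev = D_iv
D_ev = D_iv / F = 10 / 0.7 = 14.2857 mg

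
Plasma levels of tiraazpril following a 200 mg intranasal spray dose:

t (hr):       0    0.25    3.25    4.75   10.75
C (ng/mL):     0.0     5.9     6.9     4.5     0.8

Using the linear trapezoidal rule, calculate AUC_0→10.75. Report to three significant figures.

Trapezoidal AUC_0→10.75:
  [0→0.25]: (0.0+5.9)/2 × 0.25 = 0.7375
  [0.25→3.25]: (5.9+6.9)/2 × 3 = 19.2
  [3.25→4.75]: (6.9+4.5)/2 × 1.5 = 8.55
  [4.75→10.75]: (4.5+0.8)/2 × 6 = 15.9
  Sum = 44.3875 ng/mL·hr

AUC = 44.4 ng/mL·hr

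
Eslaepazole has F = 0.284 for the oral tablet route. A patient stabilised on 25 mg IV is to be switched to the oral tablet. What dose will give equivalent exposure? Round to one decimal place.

D_oral = 88.0 mg

For equal systemic exposure: F × D_ev = D_iv
D_ev = D_iv / F = 25 / 0.284 = 88.0282 mg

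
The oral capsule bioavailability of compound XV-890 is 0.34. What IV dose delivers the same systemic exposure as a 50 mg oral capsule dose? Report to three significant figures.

Systemic exposure from an extravascular dose = F × D_ev, so the equivalent IV dose is F × D_ev.
D_iv = F × D_ev = 0.34 × 50 = 17 mg

D_iv = 17.0 mg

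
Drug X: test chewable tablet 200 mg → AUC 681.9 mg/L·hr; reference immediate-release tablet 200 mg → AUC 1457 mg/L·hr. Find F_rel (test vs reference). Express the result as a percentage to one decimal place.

F_rel = 46.8%

F_rel = (AUC_test/D_test) / (AUC_ref/D_ref)
      = (681.9/200) / (1457/200)
      = 3.4095 / 7.285 = 0.4680 = 46.80%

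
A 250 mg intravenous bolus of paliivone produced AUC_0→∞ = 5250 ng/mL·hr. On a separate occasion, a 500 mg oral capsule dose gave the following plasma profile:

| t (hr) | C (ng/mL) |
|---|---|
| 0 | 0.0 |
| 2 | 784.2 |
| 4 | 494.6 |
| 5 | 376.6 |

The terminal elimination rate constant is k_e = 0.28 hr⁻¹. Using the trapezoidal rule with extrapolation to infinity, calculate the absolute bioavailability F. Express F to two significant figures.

F = 0.37

Trapezoidal AUC_0→5 (oral capsule):
  [0→2]: (0.0+784.2)/2 × 2 = 784.2
  [2→4]: (784.2+494.6)/2 × 2 = 1278.8
  [4→5]: (494.6+376.6)/2 × 1 = 435.6
  Sum = 2498.6 ng/mL·hr
Tail: C_last/k_e = 376.6/0.28 = 1345.000
AUC_0→∞ (oral capsule) = 2498.6 + 1345.000 = 3843.6 ng/mL·hr
F = (AUC_ev/D_ev)/(AUC_iv/D_iv) = (3843.6/500)/(5250/250) = 7.6872/21 = 0.3661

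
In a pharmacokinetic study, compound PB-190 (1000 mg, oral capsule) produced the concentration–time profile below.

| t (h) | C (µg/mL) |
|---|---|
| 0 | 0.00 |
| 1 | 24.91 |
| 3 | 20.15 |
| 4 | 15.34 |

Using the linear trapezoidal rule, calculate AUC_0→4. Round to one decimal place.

Trapezoidal AUC_0→4:
  [0→1]: (0.00+24.91)/2 × 1 = 12.455
  [1→3]: (24.91+20.15)/2 × 2 = 45.06
  [3→4]: (20.15+15.34)/2 × 1 = 17.745
  Sum = 75.26 µg/mL·h

AUC = 75.3 µg/mL·h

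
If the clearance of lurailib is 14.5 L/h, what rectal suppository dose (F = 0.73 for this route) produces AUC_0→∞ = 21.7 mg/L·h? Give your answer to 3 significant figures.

Dose = 431 mg

Dose = CL × AUC_0→∞ / F
     = 14.5 × 21.7 / 0.73 = 431.027 mg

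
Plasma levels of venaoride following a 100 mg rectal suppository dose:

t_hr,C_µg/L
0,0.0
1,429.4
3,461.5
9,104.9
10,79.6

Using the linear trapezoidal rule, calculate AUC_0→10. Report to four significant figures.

Trapezoidal AUC_0→10:
  [0→1]: (0.0+429.4)/2 × 1 = 214.7
  [1→3]: (429.4+461.5)/2 × 2 = 890.9
  [3→9]: (461.5+104.9)/2 × 6 = 1699.2
  [9→10]: (104.9+79.6)/2 × 1 = 92.25
  Sum = 2897.05 µg/L·hr

AUC = 2897 µg/L·hr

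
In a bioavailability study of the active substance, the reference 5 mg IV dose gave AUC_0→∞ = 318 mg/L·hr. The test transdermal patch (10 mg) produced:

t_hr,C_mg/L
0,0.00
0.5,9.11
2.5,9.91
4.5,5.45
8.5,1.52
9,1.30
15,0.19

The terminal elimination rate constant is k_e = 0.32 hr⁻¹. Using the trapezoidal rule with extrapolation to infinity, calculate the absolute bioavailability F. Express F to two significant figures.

Trapezoidal AUC_0→15 (transdermal patch):
  [0→0.5]: (0.00+9.11)/2 × 0.5 = 2.2775
  [0.5→2.5]: (9.11+9.91)/2 × 2 = 19.02
  [2.5→4.5]: (9.91+5.45)/2 × 2 = 15.36
  [4.5→8.5]: (5.45+1.52)/2 × 4 = 13.94
  [8.5→9]: (1.52+1.30)/2 × 0.5 = 0.705
  [9→15]: (1.30+0.19)/2 × 6 = 4.47
  Sum = 55.7725 mg/L·hr
Tail: C_last/k_e = 0.19/0.32 = 0.594
AUC_0→∞ (transdermal patch) = 55.7725 + 0.594 = 56.3665 mg/L·hr
F = (AUC_ev/D_ev)/(AUC_iv/D_iv) = (56.3665/10)/(318/5) = 5.63665/63.6 = 0.0886

F = 0.089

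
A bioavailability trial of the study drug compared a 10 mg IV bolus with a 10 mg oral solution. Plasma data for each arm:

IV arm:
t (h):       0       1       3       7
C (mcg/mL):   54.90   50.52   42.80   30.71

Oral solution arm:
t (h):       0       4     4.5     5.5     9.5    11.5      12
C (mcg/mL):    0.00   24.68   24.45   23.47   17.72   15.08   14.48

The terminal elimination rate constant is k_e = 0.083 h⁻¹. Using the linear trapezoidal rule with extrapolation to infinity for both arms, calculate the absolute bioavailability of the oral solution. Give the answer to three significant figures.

Trapezoidal AUC_0→7 (IV):
  [0→1]: (54.90+50.52)/2 × 1 = 52.71
  [1→3]: (50.52+42.80)/2 × 2 = 93.32
  [3→7]: (42.80+30.71)/2 × 4 = 147.02
  Sum = 293.05 mcg/mL·h
IV tail: 30.71/0.083 = 370.000; AUC_iv,0→∞ = 293.05 + 370.000 = 663.05 mcg/mL·h
Trapezoidal AUC_0→12 (oral solution):
  [0→4]: (0.00+24.68)/2 × 4 = 49.36
  [4→4.5]: (24.68+24.45)/2 × 0.5 = 12.2825
  [4.5→5.5]: (24.45+23.47)/2 × 1 = 23.96
  [5.5→9.5]: (23.47+17.72)/2 × 4 = 82.38
  [9.5→11.5]: (17.72+15.08)/2 × 2 = 32.8
  [11.5→12]: (15.08+14.48)/2 × 0.5 = 7.39
  Sum = 208.1725 mcg/mL·h
oral solution tail: 14.48/0.083 = 174.458; AUC_ev,0→∞ = 208.1725 + 174.458 = 382.6305 mcg/mL·h
F = (AUC_ev/D_ev)/(AUC_iv/D_iv) = (382.6305/10)/(663.05/10) = 38.26305/66.305 = 0.5771

F = 0.577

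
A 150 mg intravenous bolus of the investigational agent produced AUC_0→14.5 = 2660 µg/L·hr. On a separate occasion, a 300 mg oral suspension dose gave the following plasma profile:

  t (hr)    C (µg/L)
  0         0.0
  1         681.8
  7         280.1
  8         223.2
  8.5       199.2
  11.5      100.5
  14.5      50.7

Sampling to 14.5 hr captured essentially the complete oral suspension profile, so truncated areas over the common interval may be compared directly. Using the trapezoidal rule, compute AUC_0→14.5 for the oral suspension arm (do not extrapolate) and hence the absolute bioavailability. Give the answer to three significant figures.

F = 0.801

Trapezoidal AUC_0→14.5 (oral suspension):
  [0→1]: (0.0+681.8)/2 × 1 = 340.9
  [1→7]: (681.8+280.1)/2 × 6 = 2885.7
  [7→8]: (280.1+223.2)/2 × 1 = 251.65
  [8→8.5]: (223.2+199.2)/2 × 0.5 = 105.6
  [8.5→11.5]: (199.2+100.5)/2 × 3 = 449.55
  [11.5→14.5]: (100.5+50.7)/2 × 3 = 226.8
  Sum = 4260.2 µg/L·hr
F = (AUC_ev/D_ev)/(AUC_iv/D_iv) = (4260.2/300)/(2660/150) = 14.2007/17.7333 = 0.8008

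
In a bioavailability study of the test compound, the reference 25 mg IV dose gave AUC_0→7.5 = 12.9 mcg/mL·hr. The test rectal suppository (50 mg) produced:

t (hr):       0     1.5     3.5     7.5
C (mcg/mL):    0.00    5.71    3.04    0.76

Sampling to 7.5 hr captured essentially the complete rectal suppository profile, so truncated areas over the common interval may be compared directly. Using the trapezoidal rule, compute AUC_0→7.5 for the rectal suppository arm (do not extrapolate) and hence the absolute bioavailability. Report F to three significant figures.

Trapezoidal AUC_0→7.5 (rectal suppository):
  [0→1.5]: (0.00+5.71)/2 × 1.5 = 4.2825
  [1.5→3.5]: (5.71+3.04)/2 × 2 = 8.75
  [3.5→7.5]: (3.04+0.76)/2 × 4 = 7.6
  Sum = 20.6325 mcg/mL·hr
F = (AUC_ev/D_ev)/(AUC_iv/D_iv) = (20.6325/50)/(12.9/25) = 0.41265/0.516 = 0.7997

F = 0.800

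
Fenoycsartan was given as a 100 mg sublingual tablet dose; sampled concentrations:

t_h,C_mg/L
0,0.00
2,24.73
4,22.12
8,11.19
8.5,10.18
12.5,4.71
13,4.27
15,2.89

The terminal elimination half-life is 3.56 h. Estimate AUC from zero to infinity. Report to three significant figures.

Trapezoidal AUC_0→15:
  [0→2]: (0.00+24.73)/2 × 2 = 24.73
  [2→4]: (24.73+22.12)/2 × 2 = 46.85
  [4→8]: (22.12+11.19)/2 × 4 = 66.62
  [8→8.5]: (11.19+10.18)/2 × 0.5 = 5.3425
  [8.5→12.5]: (10.18+4.71)/2 × 4 = 29.78
  [12.5→13]: (4.71+4.27)/2 × 0.5 = 2.245
  [13→15]: (4.27+2.89)/2 × 2 = 7.16
  Sum = 182.7275 mg/L·h
k_e = ln2 / t½ = 0.693147 / 3.56 = 0.1947 h^-1
Extrapolated tail: C_last / k_e = 2.89 / 0.1947 = 14.843
AUC_0→∞ = 182.7275 + 14.843 = 197.5705 mg/L·h

AUC = 198 mg/L·h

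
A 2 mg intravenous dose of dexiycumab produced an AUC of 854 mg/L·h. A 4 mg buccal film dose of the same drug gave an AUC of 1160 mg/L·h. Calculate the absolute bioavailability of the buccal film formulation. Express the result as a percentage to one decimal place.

F = (AUC_ev / D_ev) / (AUC_iv / D_iv)
  = (1160/4) / (854/2)
  = 290 / 427 = 0.6792
  = 67.92%

F = 67.9%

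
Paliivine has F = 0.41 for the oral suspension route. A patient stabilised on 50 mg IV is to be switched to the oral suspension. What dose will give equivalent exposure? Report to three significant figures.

D_oral = 122 mg

For equal systemic exposure: F × D_ev = D_iv
D_ev = D_iv / F = 50 / 0.41 = 121.951 mg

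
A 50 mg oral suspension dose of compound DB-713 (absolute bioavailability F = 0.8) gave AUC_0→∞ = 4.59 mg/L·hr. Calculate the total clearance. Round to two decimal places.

CL = 8.71 L/hr

CL = F × Dose / AUC_0→∞
   = 0.8 × 50 / 4.59 = 8.7146 L/hr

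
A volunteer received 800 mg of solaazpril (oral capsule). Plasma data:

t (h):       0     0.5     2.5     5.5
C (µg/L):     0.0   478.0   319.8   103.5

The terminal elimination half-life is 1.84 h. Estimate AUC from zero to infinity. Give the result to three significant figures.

Trapezoidal AUC_0→5.5:
  [0→0.5]: (0.0+478.0)/2 × 0.5 = 119.5
  [0.5→2.5]: (478.0+319.8)/2 × 2 = 797.8
  [2.5→5.5]: (319.8+103.5)/2 × 3 = 634.95
  Sum = 1552.25 µg/L·h
k_e = ln2 / t½ = 0.693147 / 1.84 = 0.3767 h^-1
Extrapolated tail: C_last / k_e = 103.5 / 0.3767 = 274.754
AUC_0→∞ = 1552.25 + 274.754 = 1827.004 µg/L·h

AUC = 1830 µg/L·h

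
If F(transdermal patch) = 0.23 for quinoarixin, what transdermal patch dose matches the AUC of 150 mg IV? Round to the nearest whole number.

For equal systemic exposure: F × D_ev = D_iv
D_ev = D_iv / F = 150 / 0.23 = 652.174 mg

D_transdermal = 652 mg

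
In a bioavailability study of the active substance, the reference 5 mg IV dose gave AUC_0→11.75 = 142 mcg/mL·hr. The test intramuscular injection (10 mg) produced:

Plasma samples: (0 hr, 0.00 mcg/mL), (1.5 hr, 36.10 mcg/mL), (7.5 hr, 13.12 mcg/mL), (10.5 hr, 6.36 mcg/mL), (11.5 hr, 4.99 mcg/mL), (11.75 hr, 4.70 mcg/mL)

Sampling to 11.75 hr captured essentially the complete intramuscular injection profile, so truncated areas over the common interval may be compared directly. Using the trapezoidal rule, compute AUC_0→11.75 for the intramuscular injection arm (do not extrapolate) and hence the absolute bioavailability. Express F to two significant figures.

Trapezoidal AUC_0→11.75 (intramuscular injection):
  [0→1.5]: (0.00+36.10)/2 × 1.5 = 27.075
  [1.5→7.5]: (36.10+13.12)/2 × 6 = 147.66
  [7.5→10.5]: (13.12+6.36)/2 × 3 = 29.22
  [10.5→11.5]: (6.36+4.99)/2 × 1 = 5.675
  [11.5→11.75]: (4.99+4.70)/2 × 0.25 = 1.21125
  Sum = 210.84125 mcg/mL·hr
F = (AUC_ev/D_ev)/(AUC_iv/D_iv) = (210.84125/10)/(142/5) = 21.084125/28.4 = 0.7424

F = 0.74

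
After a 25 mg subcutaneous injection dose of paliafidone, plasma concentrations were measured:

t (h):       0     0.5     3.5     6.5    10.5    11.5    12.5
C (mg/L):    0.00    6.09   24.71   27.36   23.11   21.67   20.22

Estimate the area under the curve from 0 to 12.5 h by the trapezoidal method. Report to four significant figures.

Trapezoidal AUC_0→12.5:
  [0→0.5]: (0.00+6.09)/2 × 0.5 = 1.5225
  [0.5→3.5]: (6.09+24.71)/2 × 3 = 46.2
  [3.5→6.5]: (24.71+27.36)/2 × 3 = 78.105
  [6.5→10.5]: (27.36+23.11)/2 × 4 = 100.94
  [10.5→11.5]: (23.11+21.67)/2 × 1 = 22.39
  [11.5→12.5]: (21.67+20.22)/2 × 1 = 20.945
  Sum = 270.1025 mg/L·h

AUC = 270.1 mg/L·h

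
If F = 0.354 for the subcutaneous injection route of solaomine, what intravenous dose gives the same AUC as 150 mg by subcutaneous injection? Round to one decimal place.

Systemic exposure from an extravascular dose = F × D_ev, so the equivalent IV dose is F × D_ev.
D_iv = F × D_ev = 0.354 × 150 = 53.1 mg

D_iv = 53.1 mg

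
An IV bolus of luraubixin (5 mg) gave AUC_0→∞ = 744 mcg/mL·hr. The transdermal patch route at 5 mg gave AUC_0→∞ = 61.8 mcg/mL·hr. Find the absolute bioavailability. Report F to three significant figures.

F = (AUC_ev / D_ev) / (AUC_iv / D_iv)
  = (61.8/5) / (744/5)
  = 12.36 / 148.8 = 0.0831

F = 0.0831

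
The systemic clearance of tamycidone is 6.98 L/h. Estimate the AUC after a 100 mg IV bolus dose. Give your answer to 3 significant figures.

AUC = 14.3 mg/L·h

AUC_0→∞ = Dose_iv / CL
        = 100 / 6.98 = 14.3266 mg/L·h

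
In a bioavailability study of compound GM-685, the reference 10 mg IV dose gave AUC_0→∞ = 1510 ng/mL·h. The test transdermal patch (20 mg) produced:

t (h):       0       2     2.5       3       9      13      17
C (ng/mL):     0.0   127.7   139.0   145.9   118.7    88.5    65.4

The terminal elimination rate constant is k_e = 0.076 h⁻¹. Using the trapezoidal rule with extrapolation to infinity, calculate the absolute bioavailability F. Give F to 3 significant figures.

F = 0.875

Trapezoidal AUC_0→17 (transdermal patch):
  [0→2]: (0.0+127.7)/2 × 2 = 127.7
  [2→2.5]: (127.7+139.0)/2 × 0.5 = 66.675
  [2.5→3]: (139.0+145.9)/2 × 0.5 = 71.225
  [3→9]: (145.9+118.7)/2 × 6 = 793.8
  [9→13]: (118.7+88.5)/2 × 4 = 414.4
  [13→17]: (88.5+65.4)/2 × 4 = 307.8
  Sum = 1781.6 ng/mL·h
Tail: C_last/k_e = 65.4/0.076 = 860.526
AUC_0→∞ (transdermal patch) = 1781.6 + 860.526 = 2642.126 ng/mL·h
F = (AUC_ev/D_ev)/(AUC_iv/D_iv) = (2642.126/20)/(1510/10) = 132.1063/151 = 0.8749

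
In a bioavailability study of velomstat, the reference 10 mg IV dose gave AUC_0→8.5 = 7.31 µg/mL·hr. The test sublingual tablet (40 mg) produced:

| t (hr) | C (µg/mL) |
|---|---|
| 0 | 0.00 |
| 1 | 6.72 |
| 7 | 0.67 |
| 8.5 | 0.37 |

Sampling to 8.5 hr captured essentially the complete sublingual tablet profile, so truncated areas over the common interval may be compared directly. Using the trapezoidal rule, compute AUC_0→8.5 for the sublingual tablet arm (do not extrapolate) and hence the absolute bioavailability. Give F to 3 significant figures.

F = 0.900

Trapezoidal AUC_0→8.5 (sublingual tablet):
  [0→1]: (0.00+6.72)/2 × 1 = 3.36
  [1→7]: (6.72+0.67)/2 × 6 = 22.17
  [7→8.5]: (0.67+0.37)/2 × 1.5 = 0.78
  Sum = 26.31 µg/mL·hr
F = (AUC_ev/D_ev)/(AUC_iv/D_iv) = (26.31/40)/(7.31/10) = 0.65775/0.731 = 0.8998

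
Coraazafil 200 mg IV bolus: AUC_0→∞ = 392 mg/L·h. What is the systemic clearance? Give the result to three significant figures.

CL = Dose_iv / AUC_0→∞
   = 200 / 392 = 0.510204 L/h

CL = 0.510 L/h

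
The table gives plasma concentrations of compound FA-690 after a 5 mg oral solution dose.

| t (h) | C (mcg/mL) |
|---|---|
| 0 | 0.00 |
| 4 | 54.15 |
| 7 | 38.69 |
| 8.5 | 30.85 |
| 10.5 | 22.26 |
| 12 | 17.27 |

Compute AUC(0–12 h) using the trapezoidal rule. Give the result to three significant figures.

AUC = 382 mcg/mL·h

Trapezoidal AUC_0→12:
  [0→4]: (0.00+54.15)/2 × 4 = 108.3
  [4→7]: (54.15+38.69)/2 × 3 = 139.26
  [7→8.5]: (38.69+30.85)/2 × 1.5 = 52.155
  [8.5→10.5]: (30.85+22.26)/2 × 2 = 53.11
  [10.5→12]: (22.26+17.27)/2 × 1.5 = 29.6475
  Sum = 382.4725 mcg/mL·h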